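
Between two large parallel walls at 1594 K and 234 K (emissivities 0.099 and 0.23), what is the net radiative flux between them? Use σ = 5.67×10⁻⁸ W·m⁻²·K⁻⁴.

q ≈ 27200 W/m²

For two large parallel gray plates, q = σ(T₁⁴ − T₂⁴) / (1/ε₁ + 1/ε₂ − 1).
1/ε₁ + 1/ε₂ − 1 = 1/0.099 + 1/0.23 − 1 = 13.45.
T₁⁴ − T₂⁴ = 6.46×10^12 − 3.00×10^9 = 6.45×10^12 K⁴.
q = 5.67×10⁻⁸ × 6.45×10^12 / 13.45 = 27200 W/m².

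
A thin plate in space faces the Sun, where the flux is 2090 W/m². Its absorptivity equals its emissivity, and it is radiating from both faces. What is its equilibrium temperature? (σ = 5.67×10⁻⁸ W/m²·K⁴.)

T ≈ 368 K

Absorbed flux αS = emitted flux 2εσT⁴ per unit area; with α = ε this gives T = (S/2σ)^(1/4).
T = (2090 / (2 × 5.67×10⁻⁸))^(1/4) = (1.84×10^10)^(1/4).
T = 368 K.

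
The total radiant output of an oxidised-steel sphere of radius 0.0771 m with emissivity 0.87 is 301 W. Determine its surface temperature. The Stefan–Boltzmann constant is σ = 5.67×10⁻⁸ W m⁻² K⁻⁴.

A = 4πr² = 4π × (0.0771)² = 0.0747 m².
From P = εσAT⁴, T = (P / εσA)^(1/4) = (301 / (0.87 × 5.67×10⁻⁸ × 0.0747))^(1/4).
T = (8.17×10^10)^(1/4) = 535 K.

T ≈ 535 K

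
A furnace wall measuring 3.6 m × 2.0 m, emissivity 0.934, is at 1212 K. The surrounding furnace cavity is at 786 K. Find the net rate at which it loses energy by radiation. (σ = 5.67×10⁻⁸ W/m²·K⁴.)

Q ≈ 6.77×10^5 W

A = 3.6 × 2.0 = 7.20 m².
Q = εσA(T⁴ − T_s⁴). T⁴ − T_s⁴ = (1212)⁴ − (786)⁴ = 2.16×10^12 − 3.82×10^11 = 1.78×10^12 K⁴.
Q = 0.934 × 5.67×10⁻⁸ × 7.20 × 1.78×10^12 = 6.77×10^5 W.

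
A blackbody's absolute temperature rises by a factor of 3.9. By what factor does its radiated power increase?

P ∝ T⁴, so the power scales as (3.9)⁴ = 231.

factor ≈ 231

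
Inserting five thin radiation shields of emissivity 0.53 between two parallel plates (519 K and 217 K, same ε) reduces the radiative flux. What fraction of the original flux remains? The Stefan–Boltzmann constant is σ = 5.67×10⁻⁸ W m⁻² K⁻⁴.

ratio ≈ 0.167

With N identical shields there are N+1 = 6 gaps in series, each with the same radiative resistance, so the flux falls to 1/(N+1) of its unshielded value.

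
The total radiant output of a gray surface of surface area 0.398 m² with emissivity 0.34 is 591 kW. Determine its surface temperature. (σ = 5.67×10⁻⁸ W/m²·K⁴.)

T ≈ 2960 K

From P = εσAT⁴, T = (P / εσA)^(1/4) = (5.91×10^5 / (0.34 × 5.67×10⁻⁸ × 0.398))^(1/4).
T = (7.70×10^13)^(1/4) = 2960 K.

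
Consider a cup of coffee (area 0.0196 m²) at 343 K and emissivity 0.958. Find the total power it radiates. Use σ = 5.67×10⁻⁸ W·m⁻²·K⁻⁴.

Stefan–Boltzmann: P = εσAT⁴ = 0.958 × 5.67×10⁻⁸ × 0.0196 × (343)⁴ = 0.958 × 5.67×10⁻⁸ × 0.0196 × 1.38×10^10.
P = 14.7 W.

P ≈ 14.7 W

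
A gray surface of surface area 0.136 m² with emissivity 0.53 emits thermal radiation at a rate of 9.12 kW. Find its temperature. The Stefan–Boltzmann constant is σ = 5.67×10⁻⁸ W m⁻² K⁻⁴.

T ≈ 1220 K

From P = εσAT⁴, T = (P / εσA)^(1/4) = (9120 / (0.53 × 5.67×10⁻⁸ × 0.136))^(1/4).
T = (2.23×10^12)^(1/4) = 1220 K.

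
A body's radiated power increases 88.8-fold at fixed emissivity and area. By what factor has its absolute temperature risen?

factor ≈ 3.07

P ∝ T⁴ ⇒ T ∝ P^(1/4), so T scales by (88.8)^(1/4) = 3.07.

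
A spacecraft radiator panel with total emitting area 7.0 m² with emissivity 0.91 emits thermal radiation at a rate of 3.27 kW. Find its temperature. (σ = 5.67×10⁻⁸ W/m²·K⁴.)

T ≈ 308 K

From P = εσAT⁴, T = (P / εσA)^(1/4) = (3270 / (0.91 × 5.67×10⁻⁸ × 7.00))^(1/4).
T = (9.05×10^9)^(1/4) = 308 K.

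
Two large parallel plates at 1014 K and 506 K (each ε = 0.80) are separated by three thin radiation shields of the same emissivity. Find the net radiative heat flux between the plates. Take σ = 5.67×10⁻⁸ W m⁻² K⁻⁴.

q ≈ 9370 W/m²

Each of the 4 gaps contributes resistance (2/ε − 1) = 2/0.80 − 1 = 1.500; total = 6.000.
q = σ(T₁⁴ − T₂⁴) / 6.000 = 5.67×10⁻⁸ × 9.92×10^11 / 6.000 = 9370 W/m².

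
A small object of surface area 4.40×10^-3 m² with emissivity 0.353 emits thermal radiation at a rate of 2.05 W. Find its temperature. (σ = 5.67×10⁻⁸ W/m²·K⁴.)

T ≈ 391 K

From P = εσAT⁴, T = (P / εσA)^(1/4) = (2.05 / (0.353 × 5.67×10⁻⁸ × 4.40×10^-3))^(1/4).
T = (2.33×10^10)^(1/4) = 391 K.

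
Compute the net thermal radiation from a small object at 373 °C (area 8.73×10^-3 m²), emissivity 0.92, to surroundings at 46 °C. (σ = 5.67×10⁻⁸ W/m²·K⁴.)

Convert: 373 °C = 646 K; 46 °C = 319 K.
Q = εσA(T⁴ − T_s⁴). T⁴ − T_s⁴ = (646)⁴ − (319)⁴ = 1.74×10^11 − 1.04×10^10 = 1.64×10^11 K⁴.
Q = 0.92 × 5.67×10⁻⁸ × 8.73×10^-3 × 1.64×10^11 = 74.6 W.

Q ≈ 74.6 W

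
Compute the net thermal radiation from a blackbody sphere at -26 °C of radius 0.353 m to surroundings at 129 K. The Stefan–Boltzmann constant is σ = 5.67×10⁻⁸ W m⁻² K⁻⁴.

Q ≈ 306 W

A = 4πr² = 4π × (0.353)² = 1.57 m².
Convert: -26 °C = 247 K.
Q = σA(T⁴ − T_s⁴). T⁴ − T_s⁴ = (247)⁴ − (129)⁴ = 3.72×10^9 − 2.77×10^8 = 3.45×10^9 K⁴.
Q = 5.67×10⁻⁸ × 1.57 × 3.45×10^9 = 306 W.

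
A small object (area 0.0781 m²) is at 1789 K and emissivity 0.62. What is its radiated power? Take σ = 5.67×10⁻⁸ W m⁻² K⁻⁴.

P ≈ 28100 W

P = εσAT⁴ = 0.62 × 5.67×10⁻⁸ × 0.0781 × (1789)⁴ = 0.62 × 5.67×10⁻⁸ × 0.0781 × 1.02×10^13.
P = 28100 W.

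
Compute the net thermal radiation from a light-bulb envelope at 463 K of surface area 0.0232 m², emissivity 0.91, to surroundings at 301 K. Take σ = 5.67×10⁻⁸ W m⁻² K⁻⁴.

Q ≈ 45.2 W

Q = εσA(T⁴ − T_s⁴). T⁴ − T_s⁴ = (463)⁴ − (301)⁴ = 4.60×10^10 − 8.21×10^9 = 3.77×10^10 K⁴.
Q = 0.91 × 5.67×10⁻⁸ × 0.0232 × 3.77×10^10 = 45.2 W.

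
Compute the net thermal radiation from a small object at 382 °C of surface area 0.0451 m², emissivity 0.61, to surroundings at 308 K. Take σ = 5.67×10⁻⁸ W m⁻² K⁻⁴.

Convert: 382 °C = 655 K.
Q = εσA(T⁴ − T_s⁴). T⁴ − T_s⁴ = (655)⁴ − (308)⁴ = 1.84×10^11 − 9.00×10^9 = 1.75×10^11 K⁴.
Q = 0.61 × 5.67×10⁻⁸ × 0.0451 × 1.75×10^11 = 273 W.

Q ≈ 273 W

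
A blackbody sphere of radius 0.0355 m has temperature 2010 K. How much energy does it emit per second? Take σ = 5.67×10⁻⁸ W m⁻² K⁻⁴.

A = 4πr² = 4π × (0.0355)² = 0.0158 m².
P = σAT⁴ = 5.67×10⁻⁸ × 0.0158 × (2010)⁴ = 5.67×10⁻⁸ × 0.0158 × 1.63×10^13.
P = 14700 W.

P ≈ 14700 W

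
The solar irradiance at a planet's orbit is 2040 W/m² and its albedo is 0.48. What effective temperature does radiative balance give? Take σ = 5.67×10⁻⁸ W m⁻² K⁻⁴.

T ≈ 262 K

Power absorbed = (1−a)S·πR²; power emitted = 4πR²σT⁴. Equating and cancelling πR²:
T = ((1−a)S / 4σ)^(1/4) = (1060 / (4 × 5.67×10⁻⁸))^(1/4) = (4.68×10^9)^(1/4).
T = 262 K.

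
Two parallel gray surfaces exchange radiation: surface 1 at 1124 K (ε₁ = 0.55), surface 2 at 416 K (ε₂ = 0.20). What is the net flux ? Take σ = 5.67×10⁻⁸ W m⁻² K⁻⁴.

q ≈ 15300 W/m²

For two large parallel gray plates, q = σ(T₁⁴ − T₂⁴) / (1/ε₁ + 1/ε₂ − 1).
1/ε₁ + 1/ε₂ − 1 = 1/0.55 + 1/0.20 − 1 = 5.818.
T₁⁴ − T₂⁴ = 1.60×10^12 − 2.99×10^10 = 1.57×10^12 K⁴.
q = 5.67×10⁻⁸ × 1.57×10^12 / 5.818 = 15300 W/m².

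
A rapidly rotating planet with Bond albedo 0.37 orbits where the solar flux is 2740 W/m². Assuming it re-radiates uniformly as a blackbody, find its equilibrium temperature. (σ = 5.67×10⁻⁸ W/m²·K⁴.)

T ≈ 295 K

Power absorbed = (1−a)S·πR²; power emitted = 4πR²σT⁴. Equating and cancelling πR²:
T = ((1−a)S / 4σ)^(1/4) = (1730 / (4 × 5.67×10⁻⁸))^(1/4) = (7.61×10^9)^(1/4).
T = 295 K.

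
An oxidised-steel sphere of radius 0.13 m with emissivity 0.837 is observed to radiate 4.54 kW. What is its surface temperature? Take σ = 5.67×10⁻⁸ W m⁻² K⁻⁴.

A = 4πr² = 4π × (0.13)² = 0.212 m².
From P = εσAT⁴, T = (P / εσA)^(1/4) = (4540 / (0.837 × 5.67×10⁻⁸ × 0.212))^(1/4).
T = (4.50×10^11)^(1/4) = 819 K.

T ≈ 819 K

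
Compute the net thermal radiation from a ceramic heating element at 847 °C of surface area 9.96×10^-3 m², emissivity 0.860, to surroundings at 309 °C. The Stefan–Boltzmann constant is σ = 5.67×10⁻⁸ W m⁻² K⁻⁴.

Convert: 847 °C = 1120 K; 309 °C = 582 K.
Q = εσA(T⁴ − T_s⁴). T⁴ − T_s⁴ = (1120)⁴ − (582)⁴ = 1.57×10^12 − 1.15×10^11 = 1.46×10^12 K⁴.
Q = 0.860 × 5.67×10⁻⁸ × 9.96×10^-3 × 1.46×10^12 = 708 W.

Q ≈ 708 W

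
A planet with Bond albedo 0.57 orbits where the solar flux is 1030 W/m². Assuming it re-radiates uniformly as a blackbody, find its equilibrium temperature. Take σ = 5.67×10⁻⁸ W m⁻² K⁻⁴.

T ≈ 210 K

Power absorbed = (1−a)S·πR²; power emitted = 4πR²σT⁴. Equating and cancelling πR²:
T = ((1−a)S / 4σ)^(1/4) = (443 / (4 × 5.67×10⁻⁸))^(1/4) = (1.95×10^9)^(1/4).
T = 210 K.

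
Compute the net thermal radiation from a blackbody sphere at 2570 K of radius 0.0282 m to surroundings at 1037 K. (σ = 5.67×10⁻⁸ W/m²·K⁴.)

A = 4πr² = 4π × (0.0282)² = 9.99×10^-3 m².
Q = σA(T⁴ − T_s⁴). T⁴ − T_s⁴ = (2570)⁴ − (1037)⁴ = 4.36×10^13 − 1.16×10^12 = 4.25×10^13 K⁴.
Q = 5.67×10⁻⁸ × 9.99×10^-3 × 4.25×10^13 = 24100 W.

Q ≈ 24100 W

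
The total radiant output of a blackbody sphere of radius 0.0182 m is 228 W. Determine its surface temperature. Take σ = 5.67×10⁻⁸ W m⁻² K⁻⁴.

A = 4πr² = 4π × (0.0182)² = 4.16×10^-3 m².
From P = σAT⁴, T = (P / σA)^(1/4) = (228 / (5.67×10⁻⁸ × 4.16×10^-3))^(1/4).
T = (9.66×10^11)^(1/4) = 991 K.

T ≈ 991 K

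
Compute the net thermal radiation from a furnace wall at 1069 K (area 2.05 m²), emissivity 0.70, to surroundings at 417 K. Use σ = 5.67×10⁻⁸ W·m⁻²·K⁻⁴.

Q ≈ 1.04×10^5 W

Q = εσA(T⁴ − T_s⁴). T⁴ − T_s⁴ = (1069)⁴ − (417)⁴ = 1.31×10^12 − 3.02×10^10 = 1.28×10^12 K⁴.
Q = 0.70 × 5.67×10⁻⁸ × 2.05 × 1.28×10^12 = 1.04×10^5 W.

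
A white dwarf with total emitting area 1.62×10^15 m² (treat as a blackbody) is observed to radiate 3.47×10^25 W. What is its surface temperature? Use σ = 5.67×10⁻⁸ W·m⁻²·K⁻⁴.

T ≈ 24800 K

From P = σAT⁴, T = (P / σA)^(1/4) = (3.47×10^25 / (5.67×10⁻⁸ × 1.62×10^15))^(1/4).
T = (3.78×10^17)^(1/4) = 24800 K.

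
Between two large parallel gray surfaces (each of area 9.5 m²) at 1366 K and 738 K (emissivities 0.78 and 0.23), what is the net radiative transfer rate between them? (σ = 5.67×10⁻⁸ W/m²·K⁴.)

Q ≈ 3.71×10^5 W

For two large parallel gray plates, q = σ(T₁⁴ − T₂⁴) / (1/ε₁ + 1/ε₂ − 1).
1/ε₁ + 1/ε₂ − 1 = 1/0.78 + 1/0.23 − 1 = 4.630.
T₁⁴ − T₂⁴ = 3.48×10^12 − 2.97×10^11 = 3.19×10^12 K⁴.
q = 5.67×10⁻⁸ × 3.19×10^12 / 4.630 = 39000 W/m².
Q = q·A = 39000 × 9.5 = 3.71×10^5 W.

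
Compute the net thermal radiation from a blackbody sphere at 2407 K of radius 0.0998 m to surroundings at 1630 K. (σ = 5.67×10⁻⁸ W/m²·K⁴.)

A = 4πr² = 4π × (0.0998)² = 0.125 m².
Q = σA(T⁴ − T_s⁴). T⁴ − T_s⁴ = (2407)⁴ − (1630)⁴ = 3.36×10^13 − 7.06×10^12 = 2.65×10^13 K⁴.
Q = 5.67×10⁻⁸ × 0.125 × 2.65×10^13 = 1.88×10^5 W.

Q ≈ 1.88×10^5 W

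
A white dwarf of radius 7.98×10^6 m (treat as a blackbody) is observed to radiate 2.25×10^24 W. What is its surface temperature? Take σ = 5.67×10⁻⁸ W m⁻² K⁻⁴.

T ≈ 14900 K

A = 4πr² = 4π × (7.98×10^6)² = 8.00×10^14 m².
From P = σAT⁴, T = (P / σA)^(1/4) = (2.25×10^24 / (5.67×10⁻⁸ × 8.00×10^14))^(1/4).
T = (4.96×10^16)^(1/4) = 14900 K.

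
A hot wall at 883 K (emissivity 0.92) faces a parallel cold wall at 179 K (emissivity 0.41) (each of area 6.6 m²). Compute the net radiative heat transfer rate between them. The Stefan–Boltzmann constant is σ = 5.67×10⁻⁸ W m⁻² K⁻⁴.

Q ≈ 89900 W

For two large parallel gray plates, q = σ(T₁⁴ − T₂⁴) / (1/ε₁ + 1/ε₂ − 1).
1/ε₁ + 1/ε₂ − 1 = 1/0.92 + 1/0.41 − 1 = 2.526.
T₁⁴ − T₂⁴ = 6.08×10^11 − 1.03×10^9 = 6.07×10^11 K⁴.
q = 5.67×10⁻⁸ × 6.07×10^11 / 2.526 = 13600 W/m².
Q = q·A = 13600 × 6.6 = 89900 W.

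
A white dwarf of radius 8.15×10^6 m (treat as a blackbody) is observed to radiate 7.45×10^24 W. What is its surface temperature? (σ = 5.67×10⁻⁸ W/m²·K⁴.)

T ≈ 19900 K

A = 4πr² = 4π × (8.15×10^6)² = 8.35×10^14 m².
From P = σAT⁴, T = (P / σA)^(1/4) = (7.45×10^24 / (5.67×10⁻⁸ × 8.35×10^14))^(1/4).
T = (1.57×10^17)^(1/4) = 19900 K.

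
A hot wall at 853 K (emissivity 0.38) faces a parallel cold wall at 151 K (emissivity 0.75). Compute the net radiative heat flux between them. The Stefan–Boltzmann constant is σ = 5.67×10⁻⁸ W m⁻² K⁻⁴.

For two large parallel gray plates, q = σ(T₁⁴ − T₂⁴) / (1/ε₁ + 1/ε₂ − 1).
1/ε₁ + 1/ε₂ − 1 = 1/0.38 + 1/0.75 − 1 = 2.965.
T₁⁴ − T₂⁴ = 5.29×10^11 − 5.20×10^8 = 5.29×10^11 K⁴.
q = 5.67×10⁻⁸ × 5.29×10^11 / 2.965 = 10100 W/m².

q ≈ 10100 W/m²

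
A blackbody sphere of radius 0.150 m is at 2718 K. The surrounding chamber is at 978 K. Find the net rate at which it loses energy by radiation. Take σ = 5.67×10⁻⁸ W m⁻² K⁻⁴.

A = 4πr² = 4π × (0.150)² = 0.283 m².
Q = σA(T⁴ − T_s⁴). T⁴ − T_s⁴ = (2718)⁴ − (978)⁴ = 5.46×10^13 − 9.15×10^11 = 5.37×10^13 K⁴.
Q = 5.67×10⁻⁸ × 0.283 × 5.37×10^13 = 8.60×10^5 W.

Q ≈ 8.60×10^5 W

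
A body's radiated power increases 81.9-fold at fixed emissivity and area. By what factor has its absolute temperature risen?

factor ≈ 3.01

P ∝ T⁴ ⇒ T ∝ P^(1/4), so T scales by (81.9)^(1/4) = 3.01.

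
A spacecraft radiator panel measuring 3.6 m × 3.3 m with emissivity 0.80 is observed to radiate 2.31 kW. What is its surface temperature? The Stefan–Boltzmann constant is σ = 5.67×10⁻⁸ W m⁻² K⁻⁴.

T ≈ 256 K

A = 3.6 × 3.3 = 11.9 m².
From P = εσAT⁴, T = (P / εσA)^(1/4) = (2310 / (0.80 × 5.67×10⁻⁸ × 11.9))^(1/4).
T = (4.29×10^9)^(1/4) = 256 K.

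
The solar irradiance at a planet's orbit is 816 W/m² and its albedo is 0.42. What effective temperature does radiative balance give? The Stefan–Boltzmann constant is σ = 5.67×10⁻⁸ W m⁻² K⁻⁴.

Power absorbed = (1−a)S·πR²; power emitted = 4πR²σT⁴. Equating and cancelling πR²:
T = ((1−a)S / 4σ)^(1/4) = (473 / (4 × 5.67×10⁻⁸))^(1/4) = (2.09×10^9)^(1/4).
T = 214 K.

T ≈ 214 K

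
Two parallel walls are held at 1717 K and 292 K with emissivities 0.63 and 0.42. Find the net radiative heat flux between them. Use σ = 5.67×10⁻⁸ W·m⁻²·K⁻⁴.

q ≈ 1.66×10^5 W/m²

For two large parallel gray plates, q = σ(T₁⁴ − T₂⁴) / (1/ε₁ + 1/ε₂ − 1).
1/ε₁ + 1/ε₂ − 1 = 1/0.63 + 1/0.42 − 1 = 2.968.
T₁⁴ − T₂⁴ = 8.69×10^12 − 7.27×10^9 = 8.68×10^12 K⁴.
q = 5.67×10⁻⁸ × 8.68×10^12 / 2.968 = 1.66×10^5 W/m².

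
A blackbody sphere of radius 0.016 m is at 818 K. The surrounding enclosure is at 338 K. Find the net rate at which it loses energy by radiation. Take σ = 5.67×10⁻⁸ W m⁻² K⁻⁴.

Q ≈ 79.3 W

A = 4πr² = 4π × (0.016)² = 3.22×10^-3 m².
Q = σA(T⁴ − T_s⁴). T⁴ − T_s⁴ = (818)⁴ − (338)⁴ = 4.48×10^11 − 1.31×10^10 = 4.35×10^11 K⁴.
Q = 5.67×10⁻⁸ × 3.22×10^-3 × 4.35×10^11 = 79.3 W.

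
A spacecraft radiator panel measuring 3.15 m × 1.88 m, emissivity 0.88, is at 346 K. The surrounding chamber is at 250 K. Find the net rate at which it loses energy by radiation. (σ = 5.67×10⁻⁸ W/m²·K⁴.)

A = 3.15 × 1.88 = 5.92 m².
Q = εσA(T⁴ − T_s⁴). T⁴ − T_s⁴ = (346)⁴ − (250)⁴ = 1.43×10^10 − 3.91×10^9 = 1.04×10^10 K⁴.
Q = 0.88 × 5.67×10⁻⁸ × 5.92 × 1.04×10^10 = 3080 W.

Q ≈ 3080 W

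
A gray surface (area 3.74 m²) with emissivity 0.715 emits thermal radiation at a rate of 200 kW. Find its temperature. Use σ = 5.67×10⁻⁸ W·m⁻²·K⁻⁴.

T ≈ 1070 K

From P = εσAT⁴, T = (P / εσA)^(1/4) = (2.00×10^5 / (0.715 × 5.67×10⁻⁸ × 3.74))^(1/4).
T = (1.32×10^12)^(1/4) = 1070 K.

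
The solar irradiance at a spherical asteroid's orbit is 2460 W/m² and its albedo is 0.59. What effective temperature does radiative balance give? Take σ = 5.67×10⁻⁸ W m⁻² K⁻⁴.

T ≈ 258 K

Power absorbed = (1−a)S·πR²; power emitted = 4πR²σT⁴. Equating and cancelling πR²:
T = ((1−a)S / 4σ)^(1/4) = (1010 / (4 × 5.67×10⁻⁸))^(1/4) = (4.45×10^9)^(1/4).
T = 258 K.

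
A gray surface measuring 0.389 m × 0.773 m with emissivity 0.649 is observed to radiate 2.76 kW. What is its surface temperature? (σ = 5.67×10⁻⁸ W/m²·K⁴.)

A = 0.389 × 0.773 = 0.301 m².
From P = εσAT⁴, T = (P / εσA)^(1/4) = (2760 / (0.649 × 5.67×10⁻⁸ × 0.301))^(1/4).
T = (2.49×10^11)^(1/4) = 707 K.

T ≈ 707 K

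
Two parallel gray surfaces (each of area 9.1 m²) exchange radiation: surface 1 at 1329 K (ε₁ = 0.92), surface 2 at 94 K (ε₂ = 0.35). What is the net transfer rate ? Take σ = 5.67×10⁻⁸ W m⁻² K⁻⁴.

Q ≈ 5.47×10^5 W

For two large parallel gray plates, q = σ(T₁⁴ − T₂⁴) / (1/ε₁ + 1/ε₂ − 1).
1/ε₁ + 1/ε₂ − 1 = 1/0.92 + 1/0.35 − 1 = 2.944.
T₁⁴ − T₂⁴ = 3.12×10^12 − 7.81×10^7 = 3.12×10^12 K⁴.
q = 5.67×10⁻⁸ × 3.12×10^12 / 2.944 = 60100 W/m².
Q = q·A = 60100 × 9.1 = 5.47×10^5 W.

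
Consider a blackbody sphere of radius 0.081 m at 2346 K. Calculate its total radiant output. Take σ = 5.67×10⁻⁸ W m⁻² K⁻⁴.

P ≈ 1.42×10^5 W

A = 4πr² = 4π × (0.081)² = 0.0824 m².
P = σAT⁴ = 5.67×10⁻⁸ × 0.0824 × (2346)⁴ = 5.67×10⁻⁸ × 0.0824 × 3.03×10^13.
P = 1.42×10^5 W.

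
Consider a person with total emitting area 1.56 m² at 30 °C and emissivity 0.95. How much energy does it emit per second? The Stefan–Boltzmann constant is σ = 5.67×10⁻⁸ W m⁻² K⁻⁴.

P ≈ 708 W

30 °C = 303 K.
Stefan–Boltzmann: P = εσAT⁴ = 0.95 × 5.67×10⁻⁸ × 1.56 × (303)⁴ = 0.95 × 5.67×10⁻⁸ × 1.56 × 8.43×10^9.
P = 708 W.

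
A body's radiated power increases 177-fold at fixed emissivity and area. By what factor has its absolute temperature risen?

P ∝ T⁴ ⇒ T ∝ P^(1/4), so T scales by (177)^(1/4) = 3.65.

factor ≈ 3.65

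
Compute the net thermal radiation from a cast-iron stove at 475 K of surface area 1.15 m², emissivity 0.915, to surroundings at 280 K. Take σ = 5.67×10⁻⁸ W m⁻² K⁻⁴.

Q ≈ 2670 W

Q = εσA(T⁴ − T_s⁴). T⁴ − T_s⁴ = (475)⁴ − (280)⁴ = 5.09×10^10 − 6.15×10^9 = 4.48×10^10 K⁴.
Q = 0.915 × 5.67×10⁻⁸ × 1.15 × 4.48×10^10 = 2670 W.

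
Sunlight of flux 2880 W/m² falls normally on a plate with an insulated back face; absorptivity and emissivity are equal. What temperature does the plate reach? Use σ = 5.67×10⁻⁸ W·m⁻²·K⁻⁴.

T ≈ 475 K

Absorbed flux αS = emitted flux εσT⁴ (one radiating face); with α = ε, T = (S/σ)^(1/4).
T = (2880 / 5.67×10⁻⁸)^(1/4) = (5.08×10^10)^(1/4).
T = 475 K.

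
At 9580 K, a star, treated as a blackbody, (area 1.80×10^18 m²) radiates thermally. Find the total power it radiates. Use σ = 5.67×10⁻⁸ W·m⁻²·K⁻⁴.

P ≈ 8.60×10^26 W

P = σAT⁴ = 5.67×10⁻⁸ × 1.80×10^18 × (9580)⁴ = 5.67×10⁻⁸ × 1.80×10^18 × 8.42×10^15.
P = 8.60×10^26 W.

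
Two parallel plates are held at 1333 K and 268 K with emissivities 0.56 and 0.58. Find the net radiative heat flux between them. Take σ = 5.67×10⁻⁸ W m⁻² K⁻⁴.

q ≈ 71200 W/m²

For two large parallel gray plates, q = σ(T₁⁴ − T₂⁴) / (1/ε₁ + 1/ε₂ − 1).
1/ε₁ + 1/ε₂ − 1 = 1/0.56 + 1/0.58 − 1 = 2.510.
T₁⁴ − T₂⁴ = 3.16×10^12 − 5.16×10^9 = 3.15×10^12 K⁴.
q = 5.67×10⁻⁸ × 3.15×10^12 / 2.510 = 71200 W/m².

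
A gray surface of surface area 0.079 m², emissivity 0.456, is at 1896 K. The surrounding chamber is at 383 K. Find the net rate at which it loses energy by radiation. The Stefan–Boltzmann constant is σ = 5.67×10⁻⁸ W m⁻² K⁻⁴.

Q = εσA(T⁴ − T_s⁴). T⁴ − T_s⁴ = (1896)⁴ − (383)⁴ = 1.29×10^13 − 2.15×10^10 = 1.29×10^13 K⁴.
Q = 0.456 × 5.67×10⁻⁸ × 0.0790 × 1.29×10^13 = 26400 W.

Q ≈ 26400 W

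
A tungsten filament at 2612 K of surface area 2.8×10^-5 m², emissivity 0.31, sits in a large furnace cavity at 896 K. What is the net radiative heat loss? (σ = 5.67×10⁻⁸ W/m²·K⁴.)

Q ≈ 22.6 W

Q = εσA(T⁴ − T_s⁴). T⁴ − T_s⁴ = (2612)⁴ − (896)⁴ = 4.65×10^13 − 6.45×10^11 = 4.59×10^13 K⁴.
Q = 0.31 × 5.67×10⁻⁸ × 2.80×10^-5 × 4.59×10^13 = 22.6 W.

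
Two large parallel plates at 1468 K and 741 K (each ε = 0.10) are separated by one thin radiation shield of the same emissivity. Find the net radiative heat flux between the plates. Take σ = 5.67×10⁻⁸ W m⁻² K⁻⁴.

Each of the 2 gaps contributes resistance (2/ε − 1) = 2/0.10 − 1 = 19.00; total = 38.00.
q = σ(T₁⁴ − T₂⁴) / 38.00 = 5.67×10⁻⁸ × 4.34×10^12 / 38.00 = 6480 W/m².

q ≈ 6480 W/m²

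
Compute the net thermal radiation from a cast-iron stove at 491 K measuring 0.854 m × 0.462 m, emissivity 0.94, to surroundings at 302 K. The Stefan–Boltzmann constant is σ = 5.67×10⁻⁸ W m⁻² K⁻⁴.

A = 0.854 × 0.462 = 0.395 m².
Q = εσA(T⁴ − T_s⁴). T⁴ − T_s⁴ = (491)⁴ − (302)⁴ = 5.81×10^10 − 8.32×10^9 = 4.98×10^10 K⁴.
Q = 0.94 × 5.67×10⁻⁸ × 0.395 × 4.98×10^10 = 1050 W.

Q ≈ 1050 W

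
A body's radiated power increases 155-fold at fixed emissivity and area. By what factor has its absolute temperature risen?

P ∝ T⁴ ⇒ T ∝ P^(1/4), so T scales by (155)^(1/4) = 3.53.

factor ≈ 3.53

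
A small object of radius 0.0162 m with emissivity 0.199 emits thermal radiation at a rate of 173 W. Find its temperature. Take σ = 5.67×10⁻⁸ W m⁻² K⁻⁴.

A = 4πr² = 4π × (0.0162)² = 3.30×10^-3 m².
From P = εσAT⁴, T = (P / εσA)^(1/4) = (173 / (0.199 × 5.67×10⁻⁸ × 3.30×10^-3))^(1/4).
T = (4.65×10^12)^(1/4) = 1470 K.

T ≈ 1470 K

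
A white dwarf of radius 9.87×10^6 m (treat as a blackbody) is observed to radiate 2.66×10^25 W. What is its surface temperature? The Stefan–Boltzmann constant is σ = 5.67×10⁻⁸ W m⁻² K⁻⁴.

T ≈ 24900 K

A = 4πr² = 4π × (9.87×10^6)² = 1.22×10^15 m².
From P = σAT⁴, T = (P / σA)^(1/4) = (2.66×10^25 / (5.67×10⁻⁸ × 1.22×10^15))^(1/4).
T = (3.83×10^17)^(1/4) = 24900 K.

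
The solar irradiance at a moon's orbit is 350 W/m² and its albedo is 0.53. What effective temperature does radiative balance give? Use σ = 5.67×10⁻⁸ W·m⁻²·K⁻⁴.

Power absorbed = (1−a)S·πR²; power emitted = 4πR²σT⁴. Equating and cancelling πR²:
T = ((1−a)S / 4σ)^(1/4) = (164 / (4 × 5.67×10⁻⁸))^(1/4) = (7.25×10^8)^(1/4).
T = 164 K.

T ≈ 164 K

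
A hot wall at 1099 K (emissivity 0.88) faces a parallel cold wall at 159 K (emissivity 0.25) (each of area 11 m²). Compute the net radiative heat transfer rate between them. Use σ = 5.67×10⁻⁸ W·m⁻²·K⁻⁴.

Q ≈ 2.20×10^5 W

For two large parallel gray plates, q = σ(T₁⁴ − T₂⁴) / (1/ε₁ + 1/ε₂ − 1).
1/ε₁ + 1/ε₂ − 1 = 1/0.88 + 1/0.25 − 1 = 4.136.
T₁⁴ − T₂⁴ = 1.46×10^12 − 6.39×10^8 = 1.46×10^12 K⁴.
q = 5.67×10⁻⁸ × 1.46×10^12 / 4.136 = 20000 W/m².
Q = q·A = 20000 × 11 = 2.20×10^5 W.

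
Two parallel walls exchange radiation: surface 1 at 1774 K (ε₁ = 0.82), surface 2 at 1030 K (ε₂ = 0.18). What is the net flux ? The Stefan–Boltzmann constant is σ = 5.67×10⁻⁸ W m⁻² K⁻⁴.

q ≈ 86200 W/m²

For two large parallel gray plates, q = σ(T₁⁴ − T₂⁴) / (1/ε₁ + 1/ε₂ − 1).
1/ε₁ + 1/ε₂ − 1 = 1/0.82 + 1/0.18 − 1 = 5.775.
T₁⁴ − T₂⁴ = 9.90×10^12 − 1.13×10^12 = 8.78×10^12 K⁴.
q = 5.67×10⁻⁸ × 8.78×10^12 / 5.775 = 86200 W/m².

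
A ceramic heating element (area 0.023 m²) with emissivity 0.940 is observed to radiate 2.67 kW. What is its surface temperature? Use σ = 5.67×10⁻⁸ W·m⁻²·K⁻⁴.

T ≈ 1210 K

From P = εσAT⁴, T = (P / εσA)^(1/4) = (2670 / (0.940 × 5.67×10⁻⁸ × 0.0230))^(1/4).
T = (2.18×10^12)^(1/4) = 1210 K.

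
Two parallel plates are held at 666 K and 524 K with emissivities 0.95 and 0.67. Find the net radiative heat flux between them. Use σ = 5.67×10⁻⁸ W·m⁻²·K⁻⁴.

For two large parallel gray plates, q = σ(T₁⁴ − T₂⁴) / (1/ε₁ + 1/ε₂ − 1).
1/ε₁ + 1/ε₂ − 1 = 1/0.95 + 1/0.67 − 1 = 1.545.
T₁⁴ − T₂⁴ = 1.97×10^11 − 7.54×10^10 = 1.21×10^11 K⁴.
q = 5.67×10⁻⁸ × 1.21×10^11 / 1.545 = 4450 W/m².

q ≈ 4450 W/m²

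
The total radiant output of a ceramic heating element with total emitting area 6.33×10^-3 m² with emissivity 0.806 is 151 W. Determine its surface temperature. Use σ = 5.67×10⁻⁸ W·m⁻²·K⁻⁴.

T ≈ 850 K

From P = εσAT⁴, T = (P / εσA)^(1/4) = (151 / (0.806 × 5.67×10⁻⁸ × 6.33×10^-3))^(1/4).
T = (5.22×10^11)^(1/4) = 850 K.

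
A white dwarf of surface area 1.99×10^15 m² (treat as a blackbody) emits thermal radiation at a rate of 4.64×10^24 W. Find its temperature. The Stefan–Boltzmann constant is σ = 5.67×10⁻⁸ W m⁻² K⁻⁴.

T ≈ 14200 K

From P = σAT⁴, T = (P / σA)^(1/4) = (4.64×10^24 / (5.67×10⁻⁸ × 1.99×10^15))^(1/4).
T = (4.11×10^16)^(1/4) = 14200 K.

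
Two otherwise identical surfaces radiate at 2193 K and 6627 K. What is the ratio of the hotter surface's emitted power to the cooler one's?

ratio ≈ 83.4

P ∝ T⁴, so the ratio is (6627/2193)⁴ = (3.022)⁴ = 83.4.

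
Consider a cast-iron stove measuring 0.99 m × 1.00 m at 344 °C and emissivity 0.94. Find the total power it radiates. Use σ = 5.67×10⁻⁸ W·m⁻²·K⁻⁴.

P ≈ 7650 W

A = 0.99 × 1.00 = 0.990 m².
344 °C = 617 K.
Stefan–Boltzmann: P = εσAT⁴ = 0.94 × 5.67×10⁻⁸ × 0.990 × (617)⁴ = 0.94 × 5.67×10⁻⁸ × 0.990 × 1.45×10^11.
P = 7650 W.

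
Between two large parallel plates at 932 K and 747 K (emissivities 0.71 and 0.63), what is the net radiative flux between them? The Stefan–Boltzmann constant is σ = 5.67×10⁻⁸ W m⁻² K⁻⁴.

q ≈ 12600 W/m²

For two large parallel gray plates, q = σ(T₁⁴ − T₂⁴) / (1/ε₁ + 1/ε₂ − 1).
1/ε₁ + 1/ε₂ − 1 = 1/0.71 + 1/0.63 − 1 = 1.996.
T₁⁴ − T₂⁴ = 7.55×10^11 − 3.11×10^11 = 4.43×10^11 K⁴.
q = 5.67×10⁻⁸ × 4.43×10^11 / 1.996 = 12600 W/m².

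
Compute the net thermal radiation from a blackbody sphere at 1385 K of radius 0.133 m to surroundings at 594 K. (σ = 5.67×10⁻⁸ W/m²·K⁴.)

Q ≈ 44800 W

A = 4πr² = 4π × (0.133)² = 0.222 m².
Q = σA(T⁴ − T_s⁴). T⁴ − T_s⁴ = (1385)⁴ − (594)⁴ = 3.68×10^12 − 1.24×10^11 = 3.56×10^12 K⁴.
Q = 5.67×10⁻⁸ × 0.222 × 3.56×10^12 = 44800 W.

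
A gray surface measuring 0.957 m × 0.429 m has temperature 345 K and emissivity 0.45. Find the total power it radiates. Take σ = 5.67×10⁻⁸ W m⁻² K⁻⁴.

A = 0.957 × 0.429 = 0.411 m².
P = εσAT⁴ = 0.45 × 5.67×10⁻⁸ × 0.411 × (345)⁴ = 0.45 × 5.67×10⁻⁸ × 0.411 × 1.42×10^10.
P = 148 W.

P ≈ 148 W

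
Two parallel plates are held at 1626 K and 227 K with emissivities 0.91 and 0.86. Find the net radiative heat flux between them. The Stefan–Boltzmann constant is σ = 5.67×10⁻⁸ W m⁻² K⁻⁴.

For two large parallel gray plates, q = σ(T₁⁴ − T₂⁴) / (1/ε₁ + 1/ε₂ − 1).
1/ε₁ + 1/ε₂ − 1 = 1/0.91 + 1/0.86 − 1 = 1.262.
T₁⁴ − T₂⁴ = 6.99×10^12 − 2.66×10^9 = 6.99×10^12 K⁴.
q = 5.67×10⁻⁸ × 6.99×10^12 / 1.262 = 3.14×10^5 W/m².

q ≈ 3.14×10^5 W/m²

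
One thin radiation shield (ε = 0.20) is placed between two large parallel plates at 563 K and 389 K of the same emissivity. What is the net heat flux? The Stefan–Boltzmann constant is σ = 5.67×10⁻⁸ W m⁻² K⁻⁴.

Each of the 2 gaps contributes resistance (2/ε − 1) = 2/0.20 − 1 = 9.000; total = 18.00.
q = σ(T₁⁴ − T₂⁴) / 18.00 = 5.67×10⁻⁸ × 7.76×10^10 / 18.00 = 244 W/m².

q ≈ 244 W/m²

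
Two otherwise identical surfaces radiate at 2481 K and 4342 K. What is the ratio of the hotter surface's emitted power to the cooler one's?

P ∝ T⁴, so the ratio is (4342/2481)⁴ = (1.750)⁴ = 9.38.

ratio ≈ 9.38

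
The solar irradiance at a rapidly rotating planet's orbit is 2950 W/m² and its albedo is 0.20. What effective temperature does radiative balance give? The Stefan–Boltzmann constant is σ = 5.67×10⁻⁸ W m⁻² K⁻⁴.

Power absorbed = (1−a)S·πR²; power emitted = 4πR²σT⁴. Equating and cancelling πR²:
T = ((1−a)S / 4σ)^(1/4) = (2360 / (4 × 5.67×10⁻⁸))^(1/4) = (1.04×10^10)^(1/4).
T = 319 K.

T ≈ 319 K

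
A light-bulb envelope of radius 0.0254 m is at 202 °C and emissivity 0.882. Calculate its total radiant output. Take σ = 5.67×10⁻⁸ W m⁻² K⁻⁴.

A = 4πr² = 4π × (0.0254)² = 8.11×10^-3 m².
202 °C = 475 K.
Stefan–Boltzmann: P = εσAT⁴ = 0.882 × 5.67×10⁻⁸ × 8.11×10^-3 × (475)⁴ = 0.882 × 5.67×10⁻⁸ × 8.11×10^-3 × 5.09×10^10.
P = 20.6 W.

P ≈ 20.6 W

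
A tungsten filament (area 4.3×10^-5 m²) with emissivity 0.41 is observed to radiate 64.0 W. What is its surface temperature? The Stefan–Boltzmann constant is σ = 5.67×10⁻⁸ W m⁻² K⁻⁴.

From P = εσAT⁴, T = (P / εσA)^(1/4) = (64.0 / (0.41 × 5.67×10⁻⁸ × 4.30×10^-5))^(1/4).
T = (6.40×10^13)^(1/4) = 2830 K.

T ≈ 2830 K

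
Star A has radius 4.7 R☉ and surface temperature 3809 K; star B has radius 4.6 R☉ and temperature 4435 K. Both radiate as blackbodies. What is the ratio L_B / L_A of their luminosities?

L_B/L_A ≈ 1.76

L = 4πR²σT⁴ ∝ R²T⁴, so L_B/L_A = (4.6/4.7)² × (4435/3809)⁴ = 0.958 × 1.84 = 1.76.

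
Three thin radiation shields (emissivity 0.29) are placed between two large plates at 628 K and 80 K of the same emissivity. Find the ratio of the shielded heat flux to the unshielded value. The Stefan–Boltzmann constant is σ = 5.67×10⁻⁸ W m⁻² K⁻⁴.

With N identical shields there are N+1 = 4 gaps in series, each with the same radiative resistance, so the flux falls to 1/(N+1) of its unshielded value.

ratio ≈ 0.250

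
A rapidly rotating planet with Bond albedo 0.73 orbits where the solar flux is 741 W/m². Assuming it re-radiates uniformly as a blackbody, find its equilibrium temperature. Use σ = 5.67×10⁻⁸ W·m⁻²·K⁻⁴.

Power absorbed = (1−a)S·πR²; power emitted = 4πR²σT⁴. Equating and cancelling πR²:
T = ((1−a)S / 4σ)^(1/4) = (200 / (4 × 5.67×10⁻⁸))^(1/4) = (8.82×10^8)^(1/4).
T = 172 K.

T ≈ 172 K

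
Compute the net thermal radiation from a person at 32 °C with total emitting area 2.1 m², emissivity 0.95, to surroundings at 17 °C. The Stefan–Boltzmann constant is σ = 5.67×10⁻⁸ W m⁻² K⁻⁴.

Convert: 32 °C = 305 K; 17 °C = 290 K.
Q = εσA(T⁴ − T_s⁴). T⁴ − T_s⁴ = (305)⁴ − (290)⁴ = 8.65×10^9 − 7.07×10^9 = 1.58×10^9 K⁴.
Q = 0.95 × 5.67×10⁻⁸ × 2.10 × 1.58×10^9 = 179 W.

Q ≈ 179 W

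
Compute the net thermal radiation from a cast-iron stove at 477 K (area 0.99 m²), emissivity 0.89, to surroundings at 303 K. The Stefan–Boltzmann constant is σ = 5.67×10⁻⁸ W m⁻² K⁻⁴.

Q = εσA(T⁴ − T_s⁴). T⁴ − T_s⁴ = (477)⁴ − (303)⁴ = 5.18×10^10 − 8.43×10^9 = 4.33×10^10 K⁴.
Q = 0.89 × 5.67×10⁻⁸ × 0.990 × 4.33×10^10 = 2170 W.

Q ≈ 2170 W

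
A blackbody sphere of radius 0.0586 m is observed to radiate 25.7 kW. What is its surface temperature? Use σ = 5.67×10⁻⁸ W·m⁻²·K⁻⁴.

T ≈ 1800 K

A = 4πr² = 4π × (0.0586)² = 0.0432 m².
From P = σAT⁴, T = (P / σA)^(1/4) = (25700 / (5.67×10⁻⁸ × 0.0432))^(1/4).
T = (1.05×10^13)^(1/4) = 1800 K.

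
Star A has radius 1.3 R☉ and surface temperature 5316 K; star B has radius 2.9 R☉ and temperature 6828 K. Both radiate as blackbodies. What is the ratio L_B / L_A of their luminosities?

L = 4πR²σT⁴ ∝ R²T⁴, so L_B/L_A = (2.9/1.3)² × (6828/5316)⁴ = 4.98 × 2.72 = 13.5.

L_B/L_A ≈ 13.5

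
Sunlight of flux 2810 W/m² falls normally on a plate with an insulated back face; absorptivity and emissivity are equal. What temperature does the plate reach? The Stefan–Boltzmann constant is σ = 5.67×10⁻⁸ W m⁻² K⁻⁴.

T ≈ 472 K

Absorbed flux αS = emitted flux εσT⁴ (one radiating face); with α = ε, T = (S/σ)^(1/4).
T = (2810 / 5.67×10⁻⁸)^(1/4) = (4.96×10^10)^(1/4).
T = 472 K.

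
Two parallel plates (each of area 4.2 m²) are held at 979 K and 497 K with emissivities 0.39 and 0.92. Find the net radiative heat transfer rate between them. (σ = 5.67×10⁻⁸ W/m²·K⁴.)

For two large parallel gray plates, q = σ(T₁⁴ − T₂⁴) / (1/ε₁ + 1/ε₂ − 1).
1/ε₁ + 1/ε₂ − 1 = 1/0.39 + 1/0.92 − 1 = 2.651.
T₁⁴ − T₂⁴ = 9.19×10^11 − 6.10×10^10 = 8.58×10^11 K⁴.
q = 5.67×10⁻⁸ × 8.58×10^11 / 2.651 = 18300 W/m².
Q = q·A = 18300 × 4.2 = 77000 W.

Q ≈ 77000 W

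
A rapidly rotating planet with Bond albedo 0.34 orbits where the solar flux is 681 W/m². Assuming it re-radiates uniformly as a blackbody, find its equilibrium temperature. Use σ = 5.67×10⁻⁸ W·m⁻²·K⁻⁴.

T ≈ 211 K

Power absorbed = (1−a)S·πR²; power emitted = 4πR²σT⁴. Equating and cancelling πR²:
T = ((1−a)S / 4σ)^(1/4) = (449 / (4 × 5.67×10⁻⁸))^(1/4) = (1.98×10^9)^(1/4).
T = 211 K.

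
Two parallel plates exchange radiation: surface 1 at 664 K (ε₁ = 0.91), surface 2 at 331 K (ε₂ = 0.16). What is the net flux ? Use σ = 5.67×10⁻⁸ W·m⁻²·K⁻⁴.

For two large parallel gray plates, q = σ(T₁⁴ − T₂⁴) / (1/ε₁ + 1/ε₂ − 1).
1/ε₁ + 1/ε₂ − 1 = 1/0.91 + 1/0.16 − 1 = 6.349.
T₁⁴ − T₂⁴ = 1.94×10^11 − 1.20×10^10 = 1.82×10^11 K⁴.
q = 5.67×10⁻⁸ × 1.82×10^11 / 6.349 = 1630 W/m².

q ≈ 1630 W/m²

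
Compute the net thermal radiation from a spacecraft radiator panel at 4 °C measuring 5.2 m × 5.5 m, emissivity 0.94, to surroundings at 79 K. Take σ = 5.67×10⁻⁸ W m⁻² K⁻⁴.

A = 5.2 × 5.5 = 28.6 m².
Convert: 4 °C = 277 K.
Q = εσA(T⁴ − T_s⁴). T⁴ − T_s⁴ = (277)⁴ − (79)⁴ = 5.89×10^9 − 3.90×10^7 = 5.85×10^9 K⁴.
Q = 0.94 × 5.67×10⁻⁸ × 28.6 × 5.85×10^9 = 8910 W.

Q ≈ 8910 W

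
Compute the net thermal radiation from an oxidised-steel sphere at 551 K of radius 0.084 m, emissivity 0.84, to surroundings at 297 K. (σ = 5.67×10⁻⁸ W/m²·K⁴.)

A = 4πr² = 4π × (0.084)² = 0.0887 m².
Q = εσA(T⁴ − T_s⁴). T⁴ − T_s⁴ = (551)⁴ − (297)⁴ = 9.22×10^10 − 7.78×10^9 = 8.44×10^10 K⁴.
Q = 0.84 × 5.67×10⁻⁸ × 0.0887 × 8.44×10^10 = 356 W.

Q ≈ 356 W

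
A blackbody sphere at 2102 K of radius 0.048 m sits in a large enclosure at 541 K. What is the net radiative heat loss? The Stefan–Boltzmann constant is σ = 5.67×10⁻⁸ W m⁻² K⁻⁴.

Q ≈ 31900 W

A = 4πr² = 4π × (0.048)² = 0.0290 m².
Q = σA(T⁴ − T_s⁴). T⁴ − T_s⁴ = (2102)⁴ − (541)⁴ = 1.95×10^13 − 8.57×10^10 = 1.94×10^13 K⁴.
Q = 5.67×10⁻⁸ × 0.0290 × 1.94×10^13 = 31900 W.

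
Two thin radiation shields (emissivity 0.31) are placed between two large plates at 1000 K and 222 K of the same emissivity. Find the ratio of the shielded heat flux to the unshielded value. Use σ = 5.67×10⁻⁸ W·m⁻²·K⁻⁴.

With N identical shields there are N+1 = 3 gaps in series, each with the same radiative resistance, so the flux falls to 1/(N+1) of its unshielded value.

ratio ≈ 0.333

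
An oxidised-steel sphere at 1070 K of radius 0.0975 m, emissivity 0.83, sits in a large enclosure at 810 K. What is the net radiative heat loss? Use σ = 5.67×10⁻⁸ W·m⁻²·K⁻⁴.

A = 4πr² = 4π × (0.0975)² = 0.119 m².
Q = εσA(T⁴ − T_s⁴). T⁴ − T_s⁴ = (1070)⁴ − (810)⁴ = 1.31×10^12 − 4.30×10^11 = 8.80×10^11 K⁴.
Q = 0.83 × 5.67×10⁻⁸ × 0.119 × 8.80×10^11 = 4950 W.

Q ≈ 4950 W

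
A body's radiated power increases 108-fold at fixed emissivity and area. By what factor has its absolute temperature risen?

factor ≈ 3.22

P ∝ T⁴ ⇒ T ∝ P^(1/4), so T scales by (108)^(1/4) = 3.22.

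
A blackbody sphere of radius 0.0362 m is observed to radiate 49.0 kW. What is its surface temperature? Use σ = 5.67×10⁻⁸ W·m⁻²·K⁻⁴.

T ≈ 2690 K

A = 4πr² = 4π × (0.0362)² = 0.0165 m².
From P = σAT⁴, T = (P / σA)^(1/4) = (49000 / (5.67×10⁻⁸ × 0.0165))^(1/4).
T = (5.25×10^13)^(1/4) = 2690 K.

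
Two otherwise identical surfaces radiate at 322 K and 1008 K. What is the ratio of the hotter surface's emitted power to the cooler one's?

P ∝ T⁴, so the ratio is (1008/322)⁴ = (3.130)⁴ = 96.0.

ratio ≈ 96.0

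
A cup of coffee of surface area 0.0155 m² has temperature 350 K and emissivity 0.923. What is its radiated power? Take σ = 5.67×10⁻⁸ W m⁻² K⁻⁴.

Stefan–Boltzmann: P = εσAT⁴ = 0.923 × 5.67×10⁻⁸ × 0.0155 × (350)⁴ = 0.923 × 5.67×10⁻⁸ × 0.0155 × 1.50×10^10.
P = 12.2 W.

P ≈ 12.2 W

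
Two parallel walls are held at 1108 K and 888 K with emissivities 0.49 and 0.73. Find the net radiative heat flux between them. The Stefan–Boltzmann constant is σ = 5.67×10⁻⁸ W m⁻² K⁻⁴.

For two large parallel gray plates, q = σ(T₁⁴ − T₂⁴) / (1/ε₁ + 1/ε₂ − 1).
1/ε₁ + 1/ε₂ − 1 = 1/0.49 + 1/0.73 − 1 = 2.411.
T₁⁴ − T₂⁴ = 1.51×10^12 − 6.22×10^11 = 8.85×10^11 K⁴.
q = 5.67×10⁻⁸ × 8.85×10^11 / 2.411 = 20800 W/m².

q ≈ 20800 W/m²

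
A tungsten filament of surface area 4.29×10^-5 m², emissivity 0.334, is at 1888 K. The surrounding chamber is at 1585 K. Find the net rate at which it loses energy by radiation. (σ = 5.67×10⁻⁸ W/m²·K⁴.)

Q ≈ 5.20 W

Q = εσA(T⁴ − T_s⁴). T⁴ − T_s⁴ = (1888)⁴ − (1585)⁴ = 1.27×10^13 − 6.31×10^12 = 6.39×10^12 K⁴.
Q = 0.334 × 5.67×10⁻⁸ × 4.29×10^-5 × 6.39×10^12 = 5.20 W.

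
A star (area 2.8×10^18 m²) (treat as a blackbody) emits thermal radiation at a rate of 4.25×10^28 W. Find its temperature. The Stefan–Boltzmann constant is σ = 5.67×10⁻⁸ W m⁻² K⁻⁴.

From P = σAT⁴, T = (P / σA)^(1/4) = (4.25×10^28 / (5.67×10⁻⁸ × 2.80×10^18))^(1/4).
T = (2.68×10^17)^(1/4) = 22700 K.

T ≈ 22700 K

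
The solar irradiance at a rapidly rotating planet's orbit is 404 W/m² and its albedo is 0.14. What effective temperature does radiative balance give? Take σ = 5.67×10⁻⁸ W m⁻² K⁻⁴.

Power absorbed = (1−a)S·πR²; power emitted = 4πR²σT⁴. Equating and cancelling πR²:
T = ((1−a)S / 4σ)^(1/4) = (347 / (4 × 5.67×10⁻⁸))^(1/4) = (1.53×10^9)^(1/4).
T = 198 K.

T ≈ 198 K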